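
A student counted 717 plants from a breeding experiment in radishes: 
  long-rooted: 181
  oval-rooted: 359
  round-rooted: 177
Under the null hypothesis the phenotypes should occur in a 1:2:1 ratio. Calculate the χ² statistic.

0.046

Expected counts for N = 717 under a 1:2:1 ratio (total parts = 4):
  long-rooted: 717 × 1/4 = 179.25
  oval-rooted: 717 × 2/4 = 358.5
  round-rooted: 717 × 1/4 = 179.25
χ² = Σ (O − E)² / E
  long-rooted: (181 − 179.25)² / 179.25 = 0.0171
  oval-rooted: (359 − 358.5)² / 358.5 = 0.0007
  round-rooted: (177 − 179.25)² / 179.25 = 0.0282
χ² = 0.0171 + 0.0007 + 0.0282 = 0.046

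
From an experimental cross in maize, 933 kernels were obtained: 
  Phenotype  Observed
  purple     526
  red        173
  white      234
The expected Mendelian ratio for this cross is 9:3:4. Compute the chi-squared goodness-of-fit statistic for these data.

Under the 9:3:4 hypothesis (Σ ratio = 16, N = 933):
  purple: 933 × 9/16 = 524.8125
  red: 933 × 3/16 = 174.9375
  white: 933 × 4/16 = 233.25
χ² = Σ (O − E)² / E
  purple: (526 − 524.8125)² / 524.8125 = 0.0027
  red: (173 − 174.9375)² / 174.9375 = 0.0215
  white: (234 − 233.25)² / 233.25 = 0.0024
χ² = 0.0027 + 0.0215 + 0.0024 = 0.0266 ≈ 0.027

0.027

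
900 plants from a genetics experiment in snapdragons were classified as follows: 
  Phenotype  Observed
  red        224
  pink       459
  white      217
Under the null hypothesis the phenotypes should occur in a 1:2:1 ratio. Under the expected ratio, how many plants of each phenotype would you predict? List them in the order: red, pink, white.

Total ratio parts = 4. Expected numbers out of 900:
  red: 900 × 1/4 = 225
  pink: 900 × 2/4 = 450
  white: 900 × 1/4 = 225

225, 450, 225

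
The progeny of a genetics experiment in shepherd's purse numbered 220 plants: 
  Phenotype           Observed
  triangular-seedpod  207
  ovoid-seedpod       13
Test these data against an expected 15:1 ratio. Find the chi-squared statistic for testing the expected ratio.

Total ratio parts = 16. Expected numbers out of 220:
  triangular-seedpod: 220 × 15/16 = 206.25
  ovoid-seedpod: 220 × 1/16 = 13.75
χ² = Σ (O − E)² / E
  triangular-seedpod: (207 − 206.25)² / 206.25 = 0.0027
  ovoid-seedpod: (13 − 13.75)² / 13.75 = 0.0409
χ² = 0.0027 + 0.0409 = 0.0436 ≈ 0.044

0.044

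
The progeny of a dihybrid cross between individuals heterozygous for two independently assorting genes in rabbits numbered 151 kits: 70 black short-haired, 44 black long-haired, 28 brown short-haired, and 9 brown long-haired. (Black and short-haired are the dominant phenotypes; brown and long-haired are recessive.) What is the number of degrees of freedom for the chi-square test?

A dihybrid F₂ with independent assortment and complete dominance at both loci gives a 9:3:3:1 phenotypic ratio.
A goodness-of-fit test with 4 phenotype classes has df = 4 − 1 = 3.

3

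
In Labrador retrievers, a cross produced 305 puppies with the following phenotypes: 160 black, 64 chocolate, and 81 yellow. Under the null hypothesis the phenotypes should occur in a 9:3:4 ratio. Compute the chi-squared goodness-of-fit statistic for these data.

1.887

Under the 9:3:4 hypothesis (Σ ratio = 16, N = 305):
  black: 305 × 9/16 = 171.5625
  chocolate: 305 × 3/16 = 57.1875
  yellow: 305 × 4/16 = 76.25
χ² = Σ (O − E)² / E
  black: (160 − 171.5625)² / 171.5625 = 0.7793
  chocolate: (64 − 57.1875)² / 57.1875 = 0.8115
  yellow: (81 − 76.25)² / 76.25 = 0.2959
χ² = 0.7793 + 0.8115 + 0.2959 = 1.8867 ≈ 1.887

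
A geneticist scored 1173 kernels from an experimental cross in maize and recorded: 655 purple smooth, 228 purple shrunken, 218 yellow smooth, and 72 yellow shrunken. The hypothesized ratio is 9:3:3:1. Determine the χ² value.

0.371

Under the 9:3:3:1 hypothesis (Σ ratio = 16, N = 1173):
  purple smooth: 1173 × 9/16 = 659.8125
  purple shrunken: 1173 × 3/16 = 219.9375
  yellow smooth: 1173 × 3/16 = 219.9375
  yellow shrunken: 1173 × 1/16 = 73.3125
χ² = Σ (O − E)² / E
  purple smooth: (655 − 659.8125)² / 659.8125 = 0.0351
  purple shrunken: (228 − 219.9375)² / 219.9375 = 0.2956
  yellow smooth: (218 − 219.9375)² / 219.9375 = 0.0171
  yellow shrunken: (72 − 73.3125)² / 73.3125 = 0.0235
χ² = 0.0351 + 0.2956 + 0.0171 + 0.0235 = 0.3713 ≈ 0.371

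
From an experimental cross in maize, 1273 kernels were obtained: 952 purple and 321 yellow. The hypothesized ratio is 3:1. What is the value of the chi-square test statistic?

The 3:1 ratio has 4 parts, so with N = 1273 the expected counts are:
  purple: 1273 × 3/4 = 954.75
  yellow: 1273 × 1/4 = 318.25
χ² = Σ (O − E)² / E
  purple: (952 − 954.75)² / 954.75 = 0.0079
  yellow: (321 − 318.25)² / 318.25 = 0.0238
χ² = 0.0079 + 0.0238 = 0.0317 ≈ 0.032

0.032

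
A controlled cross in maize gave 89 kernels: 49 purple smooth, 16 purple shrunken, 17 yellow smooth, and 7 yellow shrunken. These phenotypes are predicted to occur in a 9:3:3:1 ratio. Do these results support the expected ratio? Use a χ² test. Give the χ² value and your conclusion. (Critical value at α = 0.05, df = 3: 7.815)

0.428; consistent

Expected counts for N = 89 under a 9:3:3:1 ratio (total parts = 16):
  purple smooth: 89 × 9/16 = 50.0625
  purple shrunken: 89 × 3/16 = 16.6875
  yellow smooth: 89 × 3/16 = 16.6875
  yellow shrunken: 89 × 1/16 = 5.5625
χ² = Σ (O − E)² / E
  purple smooth: (49 − 50.0625)² / 50.0625 = 0.0225
  purple shrunken: (16 − 16.6875)² / 16.6875 = 0.0283
  yellow smooth: (17 − 16.6875)² / 16.6875 = 0.0059
  yellow shrunken: (7 − 5.5625)² / 5.5625 = 0.3715
χ² = 0.0225 + 0.0283 + 0.0059 + 0.3715 = 0.4282 ≈ 0.428
Degrees of freedom = 4 − 1 = 3; critical value at α = 0.05 is 7.815.
Since 0.428 < 7.815, we fail to reject the null hypothesis — the data are consistent with the 9:3:3:1 ratio.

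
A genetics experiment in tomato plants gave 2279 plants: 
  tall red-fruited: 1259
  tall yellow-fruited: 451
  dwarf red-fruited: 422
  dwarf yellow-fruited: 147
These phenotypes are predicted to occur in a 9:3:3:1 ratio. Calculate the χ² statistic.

1.936

The 9:3:3:1 ratio has 16 parts, so with N = 2279 the expected counts are:
  tall red-fruited: 2279 × 9/16 = 1281.9375
  tall yellow-fruited: 2279 × 3/16 = 427.3125
  dwarf red-fruited: 2279 × 3/16 = 427.3125
  dwarf yellow-fruited: 2279 × 1/16 = 142.4375
χ² = Σ (O − E)² / E
  tall red-fruited: (1259 − 1281.9375)² / 1281.9375 = 0.4104
  tall yellow-fruited: (451 − 427.3125)² / 427.3125 = 1.3131
  dwarf red-fruited: (422 − 427.3125)² / 427.3125 = 0.0660
  dwarf yellow-fruited: (147 − 142.4375)² / 142.4375 = 0.1461
χ² = 0.4104 + 1.3131 + 0.0660 + 0.1461 = 1.9356 ≈ 1.936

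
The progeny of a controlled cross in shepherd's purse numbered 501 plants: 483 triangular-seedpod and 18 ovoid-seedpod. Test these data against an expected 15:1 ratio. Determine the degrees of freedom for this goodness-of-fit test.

A goodness-of-fit test with 2 phenotype classes has df = 2 − 1 = 1.

1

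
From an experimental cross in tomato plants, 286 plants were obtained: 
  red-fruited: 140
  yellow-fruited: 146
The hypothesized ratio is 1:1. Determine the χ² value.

Total ratio parts = 2. Expected numbers out of 286:
  red-fruited: 286 × 1/2 = 143
  yellow-fruited: 286 × 1/2 = 143
χ² = Σ (O − E)² / E
  red-fruited: (140 − 143)² / 143 = 0.0629
  yellow-fruited: (146 − 143)² / 143 = 0.0629
χ² = 0.0629 + 0.0629 = 0.1258 ≈ 0.126

0.126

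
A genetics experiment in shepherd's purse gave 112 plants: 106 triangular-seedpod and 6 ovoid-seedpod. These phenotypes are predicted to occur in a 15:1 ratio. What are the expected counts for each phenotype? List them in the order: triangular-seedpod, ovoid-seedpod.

105, 7

Under the 15:1 hypothesis (Σ ratio = 16, N = 112):
  triangular-seedpod: 112 × 15/16 = 105
  ovoid-seedpod: 112 × 1/16 = 7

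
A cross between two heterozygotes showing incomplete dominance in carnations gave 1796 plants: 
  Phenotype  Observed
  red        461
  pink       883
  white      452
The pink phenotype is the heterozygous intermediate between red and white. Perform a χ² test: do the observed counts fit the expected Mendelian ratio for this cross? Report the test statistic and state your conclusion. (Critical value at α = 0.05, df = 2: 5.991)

0.591; consistent

With incomplete dominance, a heterozygote × heterozygote cross gives a 1:2:1 phenotypic ratio.
Under the 1:2:1 hypothesis (Σ ratio = 4, N = 1796):
  red: 1796 × 1/4 = 449
  pink: 1796 × 2/4 = 898
  white: 1796 × 1/4 = 449
χ² = Σ (O − E)² / E
  red: (461 − 449)² / 449 = 0.3207
  pink: (883 − 898)² / 898 = 0.2506
  white: (452 − 449)² / 449 = 0.0200
χ² = 0.3207 + 0.2506 + 0.0200 = 0.5913 ≈ 0.591
Degrees of freedom = 3 − 1 = 2; critical value at α = 0.05 is 5.991.
Since 0.591 < 5.991, we fail to reject the null hypothesis — the data are consistent with the 1:2:1 ratio.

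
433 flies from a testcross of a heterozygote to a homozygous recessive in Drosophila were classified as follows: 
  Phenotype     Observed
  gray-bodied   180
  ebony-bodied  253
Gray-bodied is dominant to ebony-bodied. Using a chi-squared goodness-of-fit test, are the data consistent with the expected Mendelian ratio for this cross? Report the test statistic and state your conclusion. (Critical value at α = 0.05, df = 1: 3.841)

12.307; not consistent

A testcross of a heterozygote (Aa × aa) gives a 1:1 phenotypic ratio.
The 1:1 ratio has 2 parts, so with N = 433 the expected counts are:
  gray-bodied: 433 × 1/2 = 216.5
  ebony-bodied: 433 × 1/2 = 216.5
χ² = Σ (O − E)² / E
  gray-bodied: (180 − 216.5)² / 216.5 = 6.1536
  ebony-bodied: (253 − 216.5)² / 216.5 = 6.1536
χ² = 6.1536 + 6.1536 = 12.3072 ≈ 12.307
Degrees of freedom = 2 − 1 = 1; critical value at α = 0.05 is 3.841.
Since 12.307 > 3.841, we reject the null hypothesis — the data do not fit the 1:1 ratio.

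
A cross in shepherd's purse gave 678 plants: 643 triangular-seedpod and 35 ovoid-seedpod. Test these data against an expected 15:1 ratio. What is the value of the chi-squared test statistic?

1.369

The 15:1 ratio has 16 parts, so with N = 678 the expected counts are:
  triangular-seedpod: 678 × 15/16 = 635.625
  ovoid-seedpod: 678 × 1/16 = 42.375
χ² = Σ (O − E)² / E
  triangular-seedpod: (643 − 635.625)² / 635.625 = 0.0856
  ovoid-seedpod: (35 − 42.375)² / 42.375 = 1.2836
χ² = 0.0856 + 1.2836 = 1.3692 ≈ 1.369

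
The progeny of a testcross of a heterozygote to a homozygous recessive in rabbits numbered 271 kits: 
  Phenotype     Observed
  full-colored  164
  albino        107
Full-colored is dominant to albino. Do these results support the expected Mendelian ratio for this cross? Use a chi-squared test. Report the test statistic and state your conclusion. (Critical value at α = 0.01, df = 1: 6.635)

A testcross of a heterozygote (Aa × aa) gives a 1:1 phenotypic ratio.
Under the 1:1 hypothesis (Σ ratio = 2, N = 271):
  full-colored: 271 × 1/2 = 135.5
  albino: 271 × 1/2 = 135.5
χ² = Σ (O − E)² / E
  full-colored: (164 − 135.5)² / 135.5 = 5.9945
  albino: (107 − 135.5)² / 135.5 = 5.9945
χ² = 5.9945 + 5.9945 = 11.989
Degrees of freedom = 2 − 1 = 1; critical value at α = 0.01 is 6.635.
Since 11.989 > 6.635, we reject the null hypothesis — the data do not fit the 1:1 ratio.

11.989; not consistent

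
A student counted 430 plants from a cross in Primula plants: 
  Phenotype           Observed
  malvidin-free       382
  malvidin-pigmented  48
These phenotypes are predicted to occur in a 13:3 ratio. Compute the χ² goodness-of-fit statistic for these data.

The 13:3 ratio has 16 parts, so with N = 430 the expected counts are:
  malvidin-free: 430 × 13/16 = 349.375
  malvidin-pigmented: 430 × 3/16 = 80.625
χ² = Σ (O − E)² / E
  malvidin-free: (382 − 349.375)² / 349.375 = 3.0466
  malvidin-pigmented: (48 − 80.625)² / 80.625 = 13.2017
χ² = 3.0466 + 13.2017 = 16.2483 ≈ 16.248

16.248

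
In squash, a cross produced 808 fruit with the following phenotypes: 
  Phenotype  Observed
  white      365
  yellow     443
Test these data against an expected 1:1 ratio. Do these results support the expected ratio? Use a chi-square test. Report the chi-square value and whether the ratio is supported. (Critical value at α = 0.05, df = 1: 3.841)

The 1:1 ratio has 2 parts, so with N = 808 the expected counts are:
  white: 808 × 1/2 = 404
  yellow: 808 × 1/2 = 404
χ² = Σ (O − E)² / E
  white: (365 − 404)² / 404 = 3.7649
  yellow: (443 − 404)² / 404 = 3.7649
χ² = 3.7649 + 3.7649 = 7.5298 ≈ 7.530
Degrees of freedom = 2 − 1 = 1; critical value at α = 0.05 is 3.841.
Since 7.530 > 3.841, we reject the null hypothesis — the data do not fit the 1:1 ratio.

7.530; not consistent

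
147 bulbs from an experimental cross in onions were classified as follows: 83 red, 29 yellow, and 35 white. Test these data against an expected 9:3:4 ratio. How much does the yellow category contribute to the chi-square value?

Total ratio parts = 16. Expected numbers out of 147:
  red: 147 × 9/16 = 82.6875
  yellow: 147 × 3/16 = 27.5625
  white: 147 × 4/16 = 36.75
Contribution of yellow: (29 − 27.5625)² / 27.5625 = 0.0750

0.075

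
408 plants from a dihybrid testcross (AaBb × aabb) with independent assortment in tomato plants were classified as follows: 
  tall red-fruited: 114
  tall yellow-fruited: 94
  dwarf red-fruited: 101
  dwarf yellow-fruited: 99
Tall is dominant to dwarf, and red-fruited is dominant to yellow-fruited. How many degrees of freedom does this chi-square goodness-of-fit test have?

A dihybrid testcross with independent assortment gives a 1:1:1:1 ratio.
A goodness-of-fit test with 4 phenotype classes has df = 4 − 1 = 3.

3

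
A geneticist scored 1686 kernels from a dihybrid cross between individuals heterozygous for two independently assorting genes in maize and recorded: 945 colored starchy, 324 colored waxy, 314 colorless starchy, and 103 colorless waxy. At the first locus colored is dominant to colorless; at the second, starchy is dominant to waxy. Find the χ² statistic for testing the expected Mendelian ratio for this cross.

0.276

A dihybrid F₂ with independent assortment and complete dominance at both loci gives a 9:3:3:1 phenotypic ratio.
The 9:3:3:1 ratio has 16 parts, so with N = 1686 the expected counts are:
  colored starchy: 1686 × 9/16 = 948.375
  colored waxy: 1686 × 3/16 = 316.125
  colorless starchy: 1686 × 3/16 = 316.125
  colorless waxy: 1686 × 1/16 = 105.375
χ² = Σ (O − E)² / E
  colored starchy: (945 − 948.375)² / 948.375 = 0.0120
  colored waxy: (324 − 316.125)² / 316.125 = 0.1962
  colorless starchy: (314 − 316.125)² / 316.125 = 0.0143
  colorless waxy: (103 − 105.375)² / 105.375 = 0.0535
χ² = 0.0120 + 0.1962 + 0.0143 + 0.0535 = 0.276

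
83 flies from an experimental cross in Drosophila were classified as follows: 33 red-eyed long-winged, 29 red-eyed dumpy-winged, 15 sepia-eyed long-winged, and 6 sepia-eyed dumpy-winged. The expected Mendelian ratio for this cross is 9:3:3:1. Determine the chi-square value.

Total ratio parts = 16. Expected numbers out of 83:
  red-eyed long-winged: 83 × 9/16 = 46.6875
  red-eyed dumpy-winged: 83 × 3/16 = 15.5625
  sepia-eyed long-winged: 83 × 3/16 = 15.5625
  sepia-eyed dumpy-winged: 83 × 1/16 = 5.1875
χ² = Σ (O − E)² / E
  red-eyed long-winged: (33 − 46.6875)² / 46.6875 = 4.0128
  red-eyed dumpy-winged: (29 − 15.5625)² / 15.5625 = 11.6027
  sepia-eyed long-winged: (15 − 15.5625)² / 15.5625 = 0.0203
  sepia-eyed dumpy-winged: (6 − 5.1875)² / 5.1875 = 0.1273
χ² = 4.0128 + 11.6027 + 0.0203 + 0.1273 = 15.7631 ≈ 15.763

15.763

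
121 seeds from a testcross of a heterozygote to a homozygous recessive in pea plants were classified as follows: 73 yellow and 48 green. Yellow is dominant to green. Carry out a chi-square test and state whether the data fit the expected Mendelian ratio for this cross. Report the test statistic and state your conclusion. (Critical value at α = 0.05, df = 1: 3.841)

A testcross of a heterozygote (Aa × aa) gives a 1:1 phenotypic ratio.
Total ratio parts = 2. Expected numbers out of 121:
  yellow: 121 × 1/2 = 60.5
  green: 121 × 1/2 = 60.5
χ² = Σ (O − E)² / E
  yellow: (73 − 60.5)² / 60.5 = 2.5826
  green: (48 − 60.5)² / 60.5 = 2.5826
χ² = 2.5826 + 2.5826 = 5.1652 ≈ 5.165
Degrees of freedom = 2 − 1 = 1; critical value at α = 0.05 is 3.841.
Since 5.165 > 3.841, we reject the null hypothesis — the data do not fit the 1:1 ratio.

5.165; not consistent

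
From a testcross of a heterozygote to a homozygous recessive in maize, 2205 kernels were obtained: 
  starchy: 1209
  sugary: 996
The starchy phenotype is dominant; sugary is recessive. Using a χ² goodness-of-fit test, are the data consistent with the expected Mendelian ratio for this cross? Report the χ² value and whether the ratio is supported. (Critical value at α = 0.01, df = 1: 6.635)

20.576; not consistent

A testcross of a heterozygote (Aa × aa) gives a 1:1 phenotypic ratio.
The 1:1 ratio has 2 parts, so with N = 2205 the expected counts are:
  starchy: 2205 × 1/2 = 1102.5
  sugary: 2205 × 1/2 = 1102.5
χ² = Σ (O − E)² / E
  starchy: (1209 − 1102.5)² / 1102.5 = 10.2878
  sugary: (996 − 1102.5)² / 1102.5 = 10.2878
χ² = 10.2878 + 10.2878 = 20.5756 ≈ 20.576
Degrees of freedom = 2 − 1 = 1; critical value at α = 0.01 is 6.635.
Since 20.576 > 6.635, we reject the null hypothesis — the data do not fit the 1:1 ratio.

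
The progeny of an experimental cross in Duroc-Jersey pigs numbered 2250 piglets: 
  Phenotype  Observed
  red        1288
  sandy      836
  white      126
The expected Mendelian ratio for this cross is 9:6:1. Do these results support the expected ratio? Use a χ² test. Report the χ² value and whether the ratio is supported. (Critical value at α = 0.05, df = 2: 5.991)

1.988; consistent

Under the 9:6:1 hypothesis (Σ ratio = 16, N = 2250):
  red: 2250 × 9/16 = 1265.625
  sandy: 2250 × 6/16 = 843.75
  white: 2250 × 1/16 = 140.625
χ² = Σ (O − E)² / E
  red: (1288 − 1265.625)² / 1265.625 = 0.3956
  sandy: (836 − 843.75)² / 843.75 = 0.0712
  white: (126 − 140.625)² / 140.625 = 1.5210
χ² = 0.3956 + 0.0712 + 1.5210 = 1.9878 ≈ 1.988
Degrees of freedom = 3 − 1 = 2; critical value at α = 0.05 is 5.991.
Since 1.988 < 5.991, we fail to reject the null hypothesis — the data are consistent with the 9:6:1 ratio.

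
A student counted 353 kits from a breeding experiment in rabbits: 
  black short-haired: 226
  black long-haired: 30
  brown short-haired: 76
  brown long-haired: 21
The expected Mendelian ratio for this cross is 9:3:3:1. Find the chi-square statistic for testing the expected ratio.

Under the 9:3:3:1 hypothesis (Σ ratio = 16, N = 353):
  black short-haired: 353 × 9/16 = 198.5625
  black long-haired: 353 × 3/16 = 66.1875
  brown short-haired: 353 × 3/16 = 66.1875
  brown long-haired: 353 × 1/16 = 22.0625
χ² = Σ (O − E)² / E
  black short-haired: (226 − 198.5625)² / 198.5625 = 3.7913
  black long-haired: (30 − 66.1875)² / 66.1875 = 19.7852
  brown short-haired: (76 − 66.1875)² / 66.1875 = 1.4547
  brown long-haired: (21 − 22.0625)² / 22.0625 = 0.0512
χ² = 3.7913 + 19.7852 + 1.4547 + 0.0512 = 25.0824 ≈ 25.082

25.082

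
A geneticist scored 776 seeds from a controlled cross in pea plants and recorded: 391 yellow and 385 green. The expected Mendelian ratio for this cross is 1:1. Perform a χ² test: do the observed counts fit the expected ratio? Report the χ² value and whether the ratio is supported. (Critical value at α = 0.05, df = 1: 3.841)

0.046; consistent

Total ratio parts = 2. Expected numbers out of 776:
  yellow: 776 × 1/2 = 388
  green: 776 × 1/2 = 388
χ² = Σ (O − E)² / E
  yellow: (391 − 388)² / 388 = 0.0232
  green: (385 − 388)² / 388 = 0.0232
χ² = 0.0232 + 0.0232 = 0.0464 ≈ 0.046
Degrees of freedom = 2 − 1 = 1; critical value at α = 0.05 is 3.841.
Since 0.046 < 3.841, we fail to reject the null hypothesis — the data are consistent with the 1:1 ratio.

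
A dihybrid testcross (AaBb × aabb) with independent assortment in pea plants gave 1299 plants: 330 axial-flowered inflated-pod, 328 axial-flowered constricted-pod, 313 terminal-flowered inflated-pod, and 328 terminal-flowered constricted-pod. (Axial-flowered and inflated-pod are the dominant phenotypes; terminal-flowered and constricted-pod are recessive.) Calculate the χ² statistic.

A dihybrid testcross with independent assortment gives a 1:1:1:1 ratio.
The 1:1:1:1 ratio has 4 parts, so with N = 1299 the expected counts are:
  axial-flowered inflated-pod: 1299 × 1/4 = 324.75
  axial-flowered constricted-pod: 1299 × 1/4 = 324.75
  terminal-flowered inflated-pod: 1299 × 1/4 = 324.75
  terminal-flowered constricted-pod: 1299 × 1/4 = 324.75
χ² = Σ (O − E)² / E
  axial-flowered inflated-pod: (330 − 324.75)² / 324.75 = 0.0849
  axial-flowered constricted-pod: (328 − 324.75)² / 324.75 = 0.0325
  terminal-flowered inflated-pod: (313 − 324.75)² / 324.75 = 0.4251
  terminal-flowered constricted-pod: (328 − 324.75)² / 324.75 = 0.0325
χ² = 0.0849 + 0.0325 + 0.4251 + 0.0325 = 0.575

0.575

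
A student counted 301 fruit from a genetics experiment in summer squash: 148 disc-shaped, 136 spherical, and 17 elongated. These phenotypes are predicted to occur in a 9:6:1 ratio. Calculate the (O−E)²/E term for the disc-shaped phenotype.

2.683

Under the 9:6:1 hypothesis (Σ ratio = 16, N = 301):
  disc-shaped: 301 × 9/16 = 169.3125
  spherical: 301 × 6/16 = 112.875
  elongated: 301 × 1/16 = 18.8125
Contribution of disc-shaped: (148 − 169.3125)² / 169.3125 = 2.6827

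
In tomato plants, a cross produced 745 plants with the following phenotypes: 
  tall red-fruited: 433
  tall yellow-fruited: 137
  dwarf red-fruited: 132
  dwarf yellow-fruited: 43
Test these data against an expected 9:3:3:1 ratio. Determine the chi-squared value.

1.211

Under the 9:3:3:1 hypothesis (Σ ratio = 16, N = 745):
  tall red-fruited: 745 × 9/16 = 419.0625
  tall yellow-fruited: 745 × 3/16 = 139.6875
  dwarf red-fruited: 745 × 3/16 = 139.6875
  dwarf yellow-fruited: 745 × 1/16 = 46.5625
χ² = Σ (O − E)² / E
  tall red-fruited: (433 − 419.0625)² / 419.0625 = 0.4635
  tall yellow-fruited: (137 − 139.6875)² / 139.6875 = 0.0517
  dwarf red-fruited: (132 − 139.6875)² / 139.6875 = 0.4231
  dwarf yellow-fruited: (43 − 46.5625)² / 46.5625 = 0.2726
χ² = 0.4635 + 0.0517 + 0.4231 + 0.2726 = 1.2109 ≈ 1.211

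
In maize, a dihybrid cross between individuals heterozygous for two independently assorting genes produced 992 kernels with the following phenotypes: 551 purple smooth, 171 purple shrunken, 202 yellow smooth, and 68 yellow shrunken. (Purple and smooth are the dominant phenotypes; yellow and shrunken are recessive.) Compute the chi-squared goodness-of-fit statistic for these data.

A dihybrid F₂ with independent assortment and complete dominance at both loci gives a 9:3:3:1 phenotypic ratio.
The 9:3:3:1 ratio has 16 parts, so with N = 992 the expected counts are:
  purple smooth: 992 × 9/16 = 558
  purple shrunken: 992 × 3/16 = 186
  yellow smooth: 992 × 3/16 = 186
  yellow shrunken: 992 × 1/16 = 62
χ² = Σ (O − E)² / E
  purple smooth: (551 − 558)² / 558 = 0.0878
  purple shrunken: (171 − 186)² / 186 = 1.2097
  yellow smooth: (202 − 186)² / 186 = 1.3763
  yellow shrunken: (68 − 62)² / 62 = 0.5806
χ² = 0.0878 + 1.2097 + 1.3763 + 0.5806 = 3.2544 ≈ 3.254

3.254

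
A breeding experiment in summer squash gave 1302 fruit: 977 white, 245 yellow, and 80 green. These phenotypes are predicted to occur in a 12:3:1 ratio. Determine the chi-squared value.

0.027

The 12:3:1 ratio has 16 parts, so with N = 1302 the expected counts are:
  white: 1302 × 12/16 = 976.5
  yellow: 1302 × 3/16 = 244.125
  green: 1302 × 1/16 = 81.375
χ² = Σ (O − E)² / E
  white: (977 − 976.5)² / 976.5 = 0.0003
  yellow: (245 − 244.125)² / 244.125 = 0.0031
  green: (80 − 81.375)² / 81.375 = 0.0232
χ² = 0.0003 + 0.0031 + 0.0232 = 0.0266 ≈ 0.027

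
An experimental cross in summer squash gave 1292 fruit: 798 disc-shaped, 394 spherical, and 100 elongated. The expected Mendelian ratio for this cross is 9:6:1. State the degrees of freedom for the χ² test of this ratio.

A goodness-of-fit test with 3 phenotype classes has df = 3 − 1 = 2.

2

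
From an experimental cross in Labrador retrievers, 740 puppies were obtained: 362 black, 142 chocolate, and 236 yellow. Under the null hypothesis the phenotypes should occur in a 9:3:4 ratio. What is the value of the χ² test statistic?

The 9:3:4 ratio has 16 parts, so with N = 740 the expected counts are:
  black: 740 × 9/16 = 416.25
  chocolate: 740 × 3/16 = 138.75
  yellow: 740 × 4/16 = 185
χ² = Σ (O − E)² / E
  black: (362 − 416.25)² / 416.25 = 7.0704
  chocolate: (142 − 138.75)² / 138.75 = 0.0761
  yellow: (236 − 185)² / 185 = 14.0595
χ² = 7.0704 + 0.0761 + 14.0595 = 21.206

21.206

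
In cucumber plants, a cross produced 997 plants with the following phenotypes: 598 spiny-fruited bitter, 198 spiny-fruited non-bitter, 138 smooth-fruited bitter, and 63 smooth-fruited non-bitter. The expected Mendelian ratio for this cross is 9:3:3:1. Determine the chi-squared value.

15.939

The 9:3:3:1 ratio has 16 parts, so with N = 997 the expected counts are:
  spiny-fruited bitter: 997 × 9/16 = 560.8125
  spiny-fruited non-bitter: 997 × 3/16 = 186.9375
  smooth-fruited bitter: 997 × 3/16 = 186.9375
  smooth-fruited non-bitter: 997 × 1/16 = 62.3125
χ² = Σ (O − E)² / E
  spiny-fruited bitter: (598 − 560.8125)² / 560.8125 = 2.4659
  spiny-fruited non-bitter: (198 − 186.9375)² / 186.9375 = 0.6547
  smooth-fruited bitter: (138 − 186.9375)² / 186.9375 = 12.8111
  smooth-fruited non-bitter: (63 − 62.3125)² / 62.3125 = 0.0076
χ² = 2.4659 + 0.6547 + 12.8111 + 0.0076 = 15.9393 ≈ 15.939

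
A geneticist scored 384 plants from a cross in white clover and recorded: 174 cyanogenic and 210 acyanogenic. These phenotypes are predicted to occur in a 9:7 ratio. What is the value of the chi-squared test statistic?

Total ratio parts = 16. Expected numbers out of 384:
  cyanogenic: 384 × 9/16 = 216
  acyanogenic: 384 × 7/16 = 168
χ² = Σ (O − E)² / E
  cyanogenic: (174 − 216)² / 216 = 8.1667
  acyanogenic: (210 − 168)² / 168 = 10.5000
χ² = 8.1667 + 10.5000 = 18.6667 ≈ 18.667

18.667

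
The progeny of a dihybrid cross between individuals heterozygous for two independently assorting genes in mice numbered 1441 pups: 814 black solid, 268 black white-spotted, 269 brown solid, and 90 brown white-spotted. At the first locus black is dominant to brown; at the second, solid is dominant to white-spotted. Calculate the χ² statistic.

A dihybrid F₂ with independent assortment and complete dominance at both loci gives a 9:3:3:1 phenotypic ratio.
Expected counts for N = 1441 under a 9:3:3:1 ratio (total parts = 16):
  black solid: 1441 × 9/16 = 810.5625
  black white-spotted: 1441 × 3/16 = 270.1875
  brown solid: 1441 × 3/16 = 270.1875
  brown white-spotted: 1441 × 1/16 = 90.0625
χ² = Σ (O − E)² / E
  black solid: (814 − 810.5625)² / 810.5625 = 0.0146
  black white-spotted: (268 − 270.1875)² / 270.1875 = 0.0177
  brown solid: (269 − 270.1875)² / 270.1875 = 0.0052
  brown white-spotted: (90 − 90.0625)² / 90.0625 = 0.0000
χ² = 0.0146 + 0.0177 + 0.0052 + 0.0000 = 0.0375 ≈ 0.038

0.038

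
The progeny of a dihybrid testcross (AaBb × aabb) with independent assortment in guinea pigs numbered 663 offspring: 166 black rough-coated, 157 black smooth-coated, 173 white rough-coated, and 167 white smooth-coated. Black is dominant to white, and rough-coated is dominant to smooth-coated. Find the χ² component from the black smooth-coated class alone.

A dihybrid testcross with independent assortment gives a 1:1:1:1 ratio.
Total ratio parts = 4. Expected numbers out of 663:
  black rough-coated: 663 × 1/4 = 165.75
  black smooth-coated: 663 × 1/4 = 165.75
  white rough-coated: 663 × 1/4 = 165.75
  white smooth-coated: 663 × 1/4 = 165.75
Contribution of black smooth-coated: (157 − 165.75)² / 165.75 = 0.4619

0.462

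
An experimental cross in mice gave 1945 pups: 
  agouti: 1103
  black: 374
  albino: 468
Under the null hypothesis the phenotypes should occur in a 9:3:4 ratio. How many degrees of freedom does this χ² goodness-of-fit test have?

A goodness-of-fit test with 3 phenotype classes has df = 3 − 1 = 2.

2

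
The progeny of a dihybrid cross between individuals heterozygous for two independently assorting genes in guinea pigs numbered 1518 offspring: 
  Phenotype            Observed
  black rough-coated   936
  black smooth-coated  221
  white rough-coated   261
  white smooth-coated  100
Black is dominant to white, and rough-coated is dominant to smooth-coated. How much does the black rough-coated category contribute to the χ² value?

A dihybrid F₂ with independent assortment and complete dominance at both loci gives a 9:3:3:1 phenotypic ratio.
Total ratio parts = 16. Expected numbers out of 1518:
  black rough-coated: 1518 × 9/16 = 853.875
  black smooth-coated: 1518 × 3/16 = 284.625
  white rough-coated: 1518 × 3/16 = 284.625
  white smooth-coated: 1518 × 1/16 = 94.875
Contribution of black rough-coated: (936 − 853.875)² / 853.875 = 7.8987

7.899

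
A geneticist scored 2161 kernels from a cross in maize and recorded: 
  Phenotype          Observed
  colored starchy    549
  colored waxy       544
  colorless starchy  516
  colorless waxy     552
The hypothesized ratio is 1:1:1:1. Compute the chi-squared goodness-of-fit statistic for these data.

Expected counts for N = 2161 under a 1:1:1:1 ratio (total parts = 4):
  colored starchy: 2161 × 1/4 = 540.25
  colored waxy: 2161 × 1/4 = 540.25
  colorless starchy: 2161 × 1/4 = 540.25
  colorless waxy: 2161 × 1/4 = 540.25
χ² = Σ (O − E)² / E
  colored starchy: (549 − 540.25)² / 540.25 = 0.1417
  colored waxy: (544 − 540.25)² / 540.25 = 0.0260
  colorless starchy: (516 − 540.25)² / 540.25 = 1.0885
  colorless waxy: (552 − 540.25)² / 540.25 = 0.2556
χ² = 0.1417 + 0.0260 + 1.0885 + 0.2556 = 1.5118 ≈ 1.512

1.512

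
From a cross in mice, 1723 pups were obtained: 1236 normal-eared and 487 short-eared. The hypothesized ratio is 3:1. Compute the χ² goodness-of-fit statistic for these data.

9.794

The 3:1 ratio has 4 parts, so with N = 1723 the expected counts are:
  normal-eared: 1723 × 3/4 = 1292.25
  short-eared: 1723 × 1/4 = 430.75
χ² = Σ (O − E)² / E
  normal-eared: (1236 − 1292.25)² / 1292.25 = 2.4485
  short-eared: (487 − 430.75)² / 430.75 = 7.3455
χ² = 2.4485 + 7.3455 = 9.794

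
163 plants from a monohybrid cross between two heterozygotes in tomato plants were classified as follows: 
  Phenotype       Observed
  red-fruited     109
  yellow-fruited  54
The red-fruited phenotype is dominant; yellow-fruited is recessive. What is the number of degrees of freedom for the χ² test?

1

For a monohybrid cross between heterozygotes with complete dominance, the expected phenotypic ratio is 3:1.
A goodness-of-fit test with 2 phenotype classes has df = 2 − 1 = 1.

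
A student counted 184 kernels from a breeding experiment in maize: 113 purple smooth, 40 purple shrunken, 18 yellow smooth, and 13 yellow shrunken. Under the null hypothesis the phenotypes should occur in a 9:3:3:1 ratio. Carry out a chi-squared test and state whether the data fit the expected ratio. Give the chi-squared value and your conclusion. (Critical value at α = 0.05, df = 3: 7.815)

The 9:3:3:1 ratio has 16 parts, so with N = 184 the expected counts are:
  purple smooth: 184 × 9/16 = 103.5
  purple shrunken: 184 × 3/16 = 34.5
  yellow smooth: 184 × 3/16 = 34.5
  yellow shrunken: 184 × 1/16 = 11.5
χ² = Σ (O − E)² / E
  purple smooth: (113 − 103.5)² / 103.5 = 0.8720
  purple shrunken: (40 − 34.5)² / 34.5 = 0.8768
  yellow smooth: (18 − 34.5)² / 34.5 = 7.8913
  yellow shrunken: (13 − 11.5)² / 11.5 = 0.1957
χ² = 0.8720 + 0.8768 + 7.8913 + 0.1957 = 9.8358 ≈ 9.836
Degrees of freedom = 4 − 1 = 3; critical value at α = 0.05 is 7.815.
Since 9.836 > 7.815, we reject the null hypothesis — the data do not fit the 9:3:3:1 ratio.

9.836; not consistent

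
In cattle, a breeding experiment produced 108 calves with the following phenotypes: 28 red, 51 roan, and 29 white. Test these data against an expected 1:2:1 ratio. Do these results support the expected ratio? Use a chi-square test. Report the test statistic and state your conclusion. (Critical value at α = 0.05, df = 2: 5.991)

0.352; consistent

Under the 1:2:1 hypothesis (Σ ratio = 4, N = 108):
  red: 108 × 1/4 = 27
  roan: 108 × 2/4 = 54
  white: 108 × 1/4 = 27
χ² = Σ (O − E)² / E
  red: (28 − 27)² / 27 = 0.0370
  roan: (51 − 54)² / 54 = 0.1667
  white: (29 − 27)² / 27 = 0.1481
χ² = 0.0370 + 0.1667 + 0.1481 = 0.3518 ≈ 0.352
Degrees of freedom = 3 − 1 = 2; critical value at α = 0.05 is 5.991.
Since 0.352 < 5.991, we fail to reject the null hypothesis — the data are consistent with the 1:2:1 ratio.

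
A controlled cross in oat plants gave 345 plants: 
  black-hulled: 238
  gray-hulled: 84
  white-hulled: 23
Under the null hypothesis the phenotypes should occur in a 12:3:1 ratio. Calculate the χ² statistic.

The 12:3:1 ratio has 16 parts, so with N = 345 the expected counts are:
  black-hulled: 345 × 12/16 = 258.75
  gray-hulled: 345 × 3/16 = 64.6875
  white-hulled: 345 × 1/16 = 21.5625
χ² = Σ (O − E)² / E
  black-hulled: (238 − 258.75)² / 258.75 = 1.6640
  gray-hulled: (84 − 64.6875)² / 64.6875 = 5.7658
  white-hulled: (23 − 21.5625)² / 21.5625 = 0.0958
χ² = 1.6640 + 5.7658 + 0.0958 = 7.5256 ≈ 7.526

7.526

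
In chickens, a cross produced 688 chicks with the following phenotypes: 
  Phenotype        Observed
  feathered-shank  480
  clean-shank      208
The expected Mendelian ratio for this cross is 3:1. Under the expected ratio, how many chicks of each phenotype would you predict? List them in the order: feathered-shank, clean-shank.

Total ratio parts = 4. Expected numbers out of 688:
  feathered-shank: 688 × 3/4 = 516
  clean-shank: 688 × 1/4 = 172

516, 172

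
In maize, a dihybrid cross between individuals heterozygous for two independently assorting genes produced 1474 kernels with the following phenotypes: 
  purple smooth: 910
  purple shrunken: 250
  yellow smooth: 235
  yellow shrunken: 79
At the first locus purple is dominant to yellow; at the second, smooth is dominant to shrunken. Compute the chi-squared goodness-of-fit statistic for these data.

A dihybrid F₂ with independent assortment and complete dominance at both loci gives a 9:3:3:1 phenotypic ratio.
Expected counts for N = 1474 under a 9:3:3:1 ratio (total parts = 16):
  purple smooth: 1474 × 9/16 = 829.125
  purple shrunken: 1474 × 3/16 = 276.375
  yellow smooth: 1474 × 3/16 = 276.375
  yellow shrunken: 1474 × 1/16 = 92.125
χ² = Σ (O − E)² / E
  purple smooth: (910 − 829.125)² / 829.125 = 7.8888
  purple shrunken: (250 − 276.375)² / 276.375 = 2.5170
  yellow smooth: (235 − 276.375)² / 276.375 = 6.1941
  yellow shrunken: (79 − 92.125)² / 92.125 = 1.8699
χ² = 7.8888 + 2.5170 + 6.1941 + 1.8699 = 18.4698 ≈ 18.470

18.470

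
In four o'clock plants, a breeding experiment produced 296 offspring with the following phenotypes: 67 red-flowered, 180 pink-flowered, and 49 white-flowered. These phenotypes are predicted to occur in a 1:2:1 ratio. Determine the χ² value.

Total ratio parts = 4. Expected numbers out of 296:
  red-flowered: 296 × 1/4 = 74
  pink-flowered: 296 × 2/4 = 148
  white-flowered: 296 × 1/4 = 74
χ² = Σ (O − E)² / E
  red-flowered: (67 − 74)² / 74 = 0.6622
  pink-flowered: (180 − 148)² / 148 = 6.9189
  white-flowered: (49 − 74)² / 74 = 8.4459
χ² = 0.6622 + 6.9189 + 8.4459 = 16.027

16.027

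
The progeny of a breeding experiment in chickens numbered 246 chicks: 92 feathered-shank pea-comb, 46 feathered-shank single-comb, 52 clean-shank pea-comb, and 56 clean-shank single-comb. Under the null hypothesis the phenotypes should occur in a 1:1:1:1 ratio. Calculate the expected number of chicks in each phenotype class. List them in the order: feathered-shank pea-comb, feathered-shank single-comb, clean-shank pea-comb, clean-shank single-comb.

61.5, 61.5, 61.5, 61.5

The 1:1:1:1 ratio has 4 parts, so with N = 246 the expected counts are:
  feathered-shank pea-comb: 246 × 1/4 = 61.5
  feathered-shank single-comb: 246 × 1/4 = 61.5
  clean-shank pea-comb: 246 × 1/4 = 61.5
  clean-shank single-comb: 246 × 1/4 = 61.5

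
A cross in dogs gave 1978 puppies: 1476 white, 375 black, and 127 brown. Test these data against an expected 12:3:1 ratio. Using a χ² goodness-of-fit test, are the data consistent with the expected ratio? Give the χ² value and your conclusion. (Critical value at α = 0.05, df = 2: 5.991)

Under the 12:3:1 hypothesis (Σ ratio = 16, N = 1978):
  white: 1978 × 12/16 = 1483.5
  black: 1978 × 3/16 = 370.875
  brown: 1978 × 1/16 = 123.625
χ² = Σ (O − E)² / E
  white: (1476 − 1483.5)² / 1483.5 = 0.0379
  black: (375 − 370.875)² / 370.875 = 0.0459
  brown: (127 − 123.625)² / 123.625 = 0.0921
χ² = 0.0379 + 0.0459 + 0.0921 = 0.1759 ≈ 0.176
Degrees of freedom = 3 − 1 = 2; critical value at α = 0.05 is 5.991.
Since 0.176 < 5.991, we fail to reject the null hypothesis — the data are consistent with the 12:3:1 ratio.

0.176; consistent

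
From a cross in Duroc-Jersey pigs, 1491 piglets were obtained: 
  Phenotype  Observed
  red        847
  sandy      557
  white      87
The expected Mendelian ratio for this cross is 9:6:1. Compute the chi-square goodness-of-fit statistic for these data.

0.501

The 9:6:1 ratio has 16 parts, so with N = 1491 the expected counts are:
  red: 1491 × 9/16 = 838.6875
  sandy: 1491 × 6/16 = 559.125
  white: 1491 × 1/16 = 93.1875
χ² = Σ (O − E)² / E
  red: (847 − 838.6875)² / 838.6875 = 0.0824
  sandy: (557 − 559.125)² / 559.125 = 0.0081
  white: (87 − 93.1875)² / 93.1875 = 0.4108
χ² = 0.0824 + 0.0081 + 0.4108 = 0.5013 ≈ 0.501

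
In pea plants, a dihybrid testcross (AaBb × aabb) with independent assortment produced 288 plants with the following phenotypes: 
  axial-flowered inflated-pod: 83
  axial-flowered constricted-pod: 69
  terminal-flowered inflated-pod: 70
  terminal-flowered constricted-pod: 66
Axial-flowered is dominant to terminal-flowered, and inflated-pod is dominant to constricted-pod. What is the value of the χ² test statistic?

2.361

A dihybrid testcross with independent assortment gives a 1:1:1:1 ratio.
Expected counts for N = 288 under a 1:1:1:1 ratio (total parts = 4):
  axial-flowered inflated-pod: 288 × 1/4 = 72
  axial-flowered constricted-pod: 288 × 1/4 = 72
  terminal-flowered inflated-pod: 288 × 1/4 = 72
  terminal-flowered constricted-pod: 288 × 1/4 = 72
χ² = Σ (O − E)² / E
  axial-flowered inflated-pod: (83 − 72)² / 72 = 1.6806
  axial-flowered constricted-pod: (69 − 72)² / 72 = 0.1250
  terminal-flowered inflated-pod: (70 − 72)² / 72 = 0.0556
  terminal-flowered constricted-pod: (66 − 72)² / 72 = 0.5000
χ² = 1.6806 + 0.1250 + 0.0556 + 0.5000 = 2.3612 ≈ 2.361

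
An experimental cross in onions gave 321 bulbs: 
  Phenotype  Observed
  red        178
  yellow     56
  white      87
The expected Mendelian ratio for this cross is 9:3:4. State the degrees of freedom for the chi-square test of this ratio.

2

A goodness-of-fit test with 3 phenotype classes has df = 3 − 1 = 2.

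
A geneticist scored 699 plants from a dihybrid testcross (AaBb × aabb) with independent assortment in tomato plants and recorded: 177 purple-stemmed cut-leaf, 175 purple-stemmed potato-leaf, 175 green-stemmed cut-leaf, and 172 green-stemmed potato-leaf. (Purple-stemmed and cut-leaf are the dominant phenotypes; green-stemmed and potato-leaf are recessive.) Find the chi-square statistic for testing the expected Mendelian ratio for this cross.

0.073

A dihybrid testcross with independent assortment gives a 1:1:1:1 ratio.
Expected counts for N = 699 under a 1:1:1:1 ratio (total parts = 4):
  purple-stemmed cut-leaf: 699 × 1/4 = 174.75
  purple-stemmed potato-leaf: 699 × 1/4 = 174.75
  green-stemmed cut-leaf: 699 × 1/4 = 174.75
  green-stemmed potato-leaf: 699 × 1/4 = 174.75
χ² = Σ (O − E)² / E
  purple-stemmed cut-leaf: (177 − 174.75)² / 174.75 = 0.0290
  purple-stemmed potato-leaf: (175 − 174.75)² / 174.75 = 0.0004
  green-stemmed cut-leaf: (175 − 174.75)² / 174.75 = 0.0004
  green-stemmed potato-leaf: (172 − 174.75)² / 174.75 = 0.0433
χ² = 0.0290 + 0.0004 + 0.0004 + 0.0433 = 0.0731 ≈ 0.073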